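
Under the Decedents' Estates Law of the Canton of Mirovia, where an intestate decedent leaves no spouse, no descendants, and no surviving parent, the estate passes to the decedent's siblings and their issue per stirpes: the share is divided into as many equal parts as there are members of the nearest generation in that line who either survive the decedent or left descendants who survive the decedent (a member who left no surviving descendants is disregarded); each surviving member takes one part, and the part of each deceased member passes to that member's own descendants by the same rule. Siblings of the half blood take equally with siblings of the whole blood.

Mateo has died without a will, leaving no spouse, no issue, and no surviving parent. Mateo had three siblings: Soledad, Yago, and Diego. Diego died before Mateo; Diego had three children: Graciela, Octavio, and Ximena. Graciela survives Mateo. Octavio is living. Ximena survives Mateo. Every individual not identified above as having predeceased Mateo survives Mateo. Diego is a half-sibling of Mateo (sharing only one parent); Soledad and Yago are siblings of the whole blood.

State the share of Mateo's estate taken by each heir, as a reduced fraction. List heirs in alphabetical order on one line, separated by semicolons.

Graciela 1/9; Octavio 1/9; Soledad 1/3; Ximena 1/9; Yago 1/3

No spouse, descendants, or parent survives, so the estate passes to Mateo's siblings per stirpes.
Half-blood and whole-blood siblings take equally under the stated rule.
The estate is divided into 3 equal shares of 1/3 among Soledad, Yago, Diego.
Soledad is living and takes 1/3.
Yago is living and takes 1/3.
Diego predeceased; the 1/3 allotted to Diego's branch passes to Diego's issue by representation.
The 1/3 is divided into 3 equal shares of 1/9 among Graciela, Octavio, Ximena.
Graciela is living and takes 1/9.
Octavio is living and takes 1/9.
Ximena is living and takes 1/9.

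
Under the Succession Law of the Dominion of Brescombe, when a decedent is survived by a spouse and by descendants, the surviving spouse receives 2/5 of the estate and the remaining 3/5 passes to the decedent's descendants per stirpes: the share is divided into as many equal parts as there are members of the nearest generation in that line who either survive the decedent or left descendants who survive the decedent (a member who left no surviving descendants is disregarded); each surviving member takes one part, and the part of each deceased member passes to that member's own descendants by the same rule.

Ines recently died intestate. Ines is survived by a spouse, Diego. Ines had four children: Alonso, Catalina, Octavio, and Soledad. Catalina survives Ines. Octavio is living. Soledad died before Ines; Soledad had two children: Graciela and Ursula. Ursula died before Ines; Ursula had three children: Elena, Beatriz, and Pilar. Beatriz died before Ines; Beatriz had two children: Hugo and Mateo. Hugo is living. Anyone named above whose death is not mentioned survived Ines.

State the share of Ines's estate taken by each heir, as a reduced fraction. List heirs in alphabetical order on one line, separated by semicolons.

Diego, as surviving spouse, takes 2/5.
The remaining 3/5 passes to Ines's descendants per stirpes.
The 3/5 is divided into 4 equal shares of 3/20 among Alonso, Catalina, Octavio, Soledad.
Alonso is living and takes 3/20.
Catalina is living and takes 3/20.
Octavio is living and takes 3/20.
Soledad predeceased; the 3/20 allotted to Soledad's branch passes to Soledad's issue by representation.
The 3/20 is divided into 2 equal shares of 3/40 among Graciela, Ursula.
Graciela is living and takes 3/40.
Ursula predeceased; the 3/40 allotted to Ursula's branch passes to Ursula's issue by representation.
The 3/40 is divided into 3 equal shares of 1/40 among Elena, Beatriz, Pilar.
Elena is living and takes 1/40.
Beatriz predeceased; the 1/40 allotted to Beatriz's branch passes to Beatriz's issue by representation.
The 1/40 is divided into 2 equal shares of 1/80 among Hugo, Mateo.
Hugo is living and takes 1/80.
Mateo is living and takes 1/80.
Pilar is living and takes 1/40.

Alonso 3/20; Catalina 3/20; Diego 2/5; Elena 1/40; Graciela 3/40; Hugo 1/80; Mateo 1/80; Octavio 3/20; Pilar 1/40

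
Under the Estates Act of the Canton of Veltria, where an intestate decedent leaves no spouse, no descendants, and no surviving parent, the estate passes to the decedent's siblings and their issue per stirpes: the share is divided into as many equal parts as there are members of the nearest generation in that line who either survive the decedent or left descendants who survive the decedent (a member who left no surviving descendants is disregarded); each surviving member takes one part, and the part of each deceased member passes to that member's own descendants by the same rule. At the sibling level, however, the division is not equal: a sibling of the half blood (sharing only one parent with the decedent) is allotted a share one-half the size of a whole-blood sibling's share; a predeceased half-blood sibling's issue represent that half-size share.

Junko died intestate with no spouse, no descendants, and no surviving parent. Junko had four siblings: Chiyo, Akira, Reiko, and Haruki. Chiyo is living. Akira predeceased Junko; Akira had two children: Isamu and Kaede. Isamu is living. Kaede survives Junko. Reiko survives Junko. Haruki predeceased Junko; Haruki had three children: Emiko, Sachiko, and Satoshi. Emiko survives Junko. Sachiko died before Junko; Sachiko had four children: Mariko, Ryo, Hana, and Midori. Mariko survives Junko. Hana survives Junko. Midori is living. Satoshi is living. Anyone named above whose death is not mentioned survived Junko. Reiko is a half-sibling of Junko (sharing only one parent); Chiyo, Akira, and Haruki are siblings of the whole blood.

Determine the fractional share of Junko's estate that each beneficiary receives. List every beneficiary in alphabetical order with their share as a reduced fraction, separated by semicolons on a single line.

Chiyo 2/7; Emiko 2/21; Hana 1/42; Isamu 1/7; Kaede 1/7; Mariko 1/42; Midori 1/42; Reiko 1/7; Ryo 1/42; Satoshi 2/21

No spouse, descendants, or parent survives, so the estate passes to Junko's siblings per stirpes.
Half-blood siblings count for one-half the weight of whole-blood siblings at the initial division.
Dividing 1 in proportion to weights (total weight 7/2): Chiyo (weight 1) → 2/7; Akira (weight 1) → 2/7; Reiko (weight 1/2) → 1/7; Haruki (weight 1) → 2/7.
Chiyo is living and takes 2/7.
Akira predeceased; the 2/7 allotted to Akira's branch passes to Akira's issue by representation.
The 2/7 is divided into 2 equal shares of 1/7 among Isamu, Kaede.
Isamu is living and takes 1/7.
Kaede is living and takes 1/7.
Reiko is living and takes 1/7.
Haruki predeceased; the 2/7 allotted to Haruki's branch passes to Haruki's issue by representation.
The 2/7 is divided into 3 equal shares of 2/21 among Emiko, Sachiko, Satoshi.
Emiko is living and takes 2/21.
Sachiko predeceased; the 2/21 allotted to Sachiko's branch passes to Sachiko's issue by representation.
The 2/21 is divided into 4 equal shares of 1/42 among Mariko, Ryo, Hana, Midori.
Mariko is living and takes 1/42.
Ryo is living and takes 1/42.
Hana is living and takes 1/42.
Midori is living and takes 1/42.
Satoshi is living and takes 2/21.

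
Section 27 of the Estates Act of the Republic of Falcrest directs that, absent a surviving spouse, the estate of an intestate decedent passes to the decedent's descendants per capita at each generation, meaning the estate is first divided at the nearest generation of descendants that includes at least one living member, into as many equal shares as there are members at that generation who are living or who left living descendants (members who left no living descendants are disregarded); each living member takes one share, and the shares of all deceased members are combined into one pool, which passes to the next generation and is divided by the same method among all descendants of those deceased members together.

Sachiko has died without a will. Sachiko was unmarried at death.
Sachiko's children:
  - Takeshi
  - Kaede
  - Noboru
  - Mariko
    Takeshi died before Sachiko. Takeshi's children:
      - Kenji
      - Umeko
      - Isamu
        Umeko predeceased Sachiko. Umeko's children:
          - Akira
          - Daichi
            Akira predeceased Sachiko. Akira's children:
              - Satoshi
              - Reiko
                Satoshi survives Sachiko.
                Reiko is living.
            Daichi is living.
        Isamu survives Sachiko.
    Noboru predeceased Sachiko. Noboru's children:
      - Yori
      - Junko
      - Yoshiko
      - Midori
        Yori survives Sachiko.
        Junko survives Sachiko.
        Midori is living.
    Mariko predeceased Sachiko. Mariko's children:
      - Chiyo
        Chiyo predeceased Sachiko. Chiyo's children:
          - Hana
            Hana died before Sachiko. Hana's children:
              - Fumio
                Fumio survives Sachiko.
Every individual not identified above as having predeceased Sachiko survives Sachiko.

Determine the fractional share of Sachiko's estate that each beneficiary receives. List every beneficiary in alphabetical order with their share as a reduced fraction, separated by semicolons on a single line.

Daichi 1/16; Fumio 1/24; Isamu 3/32; Junko 3/32; Kaede 1/4; Kenji 3/32; Midori 3/32; Reiko 1/24; Satoshi 1/24; Yori 3/32; Yoshiko 3/32

There is no surviving spouse, so the entire estate passes to Sachiko's descendants per capita at each generation.
At generation 1 (Takeshi, Kaede, Noboru, Mariko) there are 4 shares of (1)/4 = 1/4 each.
Living: Kaede — each takes 1/4.
Deceased: Takeshi, Noboru, and Mariko. Their combined 3/4 is pooled and carried to generation 2.
At generation 2 (Kenji, Umeko, Isamu, Yori, Junko, Yoshiko, Midori, Chiyo) there are 8 shares of (3/4)/8 = 3/32 each.
Living: Kenji, Isamu, Yori, Junko, Yoshiko, and Midori — each takes 3/32.
Deceased: Umeko and Chiyo. Their combined 3/16 is pooled and carried to generation 3.
At generation 3 (Akira, Daichi, Hana) there are 3 shares of (3/16)/3 = 1/16 each.
Living: Daichi — each takes 1/16.
Deceased: Akira and Hana. Their combined 1/8 is pooled and carried to generation 4.
At generation 4 (Satoshi, Reiko, Fumio) there are 3 shares of (1/8)/3 = 1/24 each.
Living: Satoshi, Reiko, and Fumio — each takes 1/24.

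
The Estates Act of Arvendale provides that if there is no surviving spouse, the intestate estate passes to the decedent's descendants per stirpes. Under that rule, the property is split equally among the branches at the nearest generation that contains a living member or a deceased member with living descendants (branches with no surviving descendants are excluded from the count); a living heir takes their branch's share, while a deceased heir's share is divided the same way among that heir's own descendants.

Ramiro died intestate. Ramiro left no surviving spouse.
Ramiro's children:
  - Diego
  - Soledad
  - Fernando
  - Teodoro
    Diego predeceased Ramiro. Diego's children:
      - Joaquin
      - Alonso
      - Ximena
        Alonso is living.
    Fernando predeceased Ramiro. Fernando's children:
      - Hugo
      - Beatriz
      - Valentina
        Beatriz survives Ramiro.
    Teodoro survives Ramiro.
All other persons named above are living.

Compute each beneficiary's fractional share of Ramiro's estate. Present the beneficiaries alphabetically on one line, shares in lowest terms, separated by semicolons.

There is no surviving spouse, so the entire estate passes to Ramiro's descendants per stirpes.
The estate is divided into 4 equal shares of 1/4 among Diego, Soledad, Fernando, Teodoro.
Diego predeceased; the 1/4 allotted to Diego's branch passes to Diego's issue by representation.
The 1/4 is divided into 3 equal shares of 1/12 among Joaquin, Alonso, Ximena.
Joaquin is living and takes 1/12.
Alonso is living and takes 1/12.
Ximena is living and takes 1/12.
Soledad is living and takes 1/4.
Fernando predeceased; the 1/4 allotted to Fernando's branch passes to Fernando's issue by representation.
The 1/4 is divided into 3 equal shares of 1/12 among Hugo, Beatriz, Valentina.
Hugo is living and takes 1/12.
Beatriz is living and takes 1/12.
Valentina is living and takes 1/12.
Teodoro is living and takes 1/4.

Alonso 1/12; Beatriz 1/12; Hugo 1/12; Joaquin 1/12; Soledad 1/4; Teodoro 1/4; Valentina 1/12; Ximena 1/12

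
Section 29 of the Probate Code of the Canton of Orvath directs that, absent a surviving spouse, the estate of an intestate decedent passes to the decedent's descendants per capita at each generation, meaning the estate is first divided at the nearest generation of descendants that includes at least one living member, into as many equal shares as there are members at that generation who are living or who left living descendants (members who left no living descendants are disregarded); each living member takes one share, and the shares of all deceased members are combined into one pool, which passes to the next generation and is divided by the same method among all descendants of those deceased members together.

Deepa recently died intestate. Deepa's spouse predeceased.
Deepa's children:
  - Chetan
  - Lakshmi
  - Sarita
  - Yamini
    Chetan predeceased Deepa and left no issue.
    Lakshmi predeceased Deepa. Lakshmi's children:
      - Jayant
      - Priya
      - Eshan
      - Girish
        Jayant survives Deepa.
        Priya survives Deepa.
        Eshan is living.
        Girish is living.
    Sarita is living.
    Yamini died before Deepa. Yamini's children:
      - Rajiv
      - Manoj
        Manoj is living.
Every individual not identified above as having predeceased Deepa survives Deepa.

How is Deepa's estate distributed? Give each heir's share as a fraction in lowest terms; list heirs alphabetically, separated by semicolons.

Eshan 1/9; Girish 1/9; Jayant 1/9; Manoj 1/9; Priya 1/9; Rajiv 1/9; Sarita 1/3

There is no surviving spouse, so the entire estate passes to Deepa's descendants per capita at each generation.
At generation 1 (Lakshmi, Sarita, Yamini) there are 3 shares of (1)/3 = 1/3 each.
Living: Sarita — each takes 1/3.
Deceased: Lakshmi and Yamini. Their combined 2/3 is pooled and carried to generation 2.
At generation 2 (Jayant, Priya, Eshan, Girish, Rajiv, Manoj) there are 6 shares of (2/3)/6 = 1/9 each.
Living: Jayant, Priya, Eshan, Girish, Rajiv, and Manoj — each takes 1/9.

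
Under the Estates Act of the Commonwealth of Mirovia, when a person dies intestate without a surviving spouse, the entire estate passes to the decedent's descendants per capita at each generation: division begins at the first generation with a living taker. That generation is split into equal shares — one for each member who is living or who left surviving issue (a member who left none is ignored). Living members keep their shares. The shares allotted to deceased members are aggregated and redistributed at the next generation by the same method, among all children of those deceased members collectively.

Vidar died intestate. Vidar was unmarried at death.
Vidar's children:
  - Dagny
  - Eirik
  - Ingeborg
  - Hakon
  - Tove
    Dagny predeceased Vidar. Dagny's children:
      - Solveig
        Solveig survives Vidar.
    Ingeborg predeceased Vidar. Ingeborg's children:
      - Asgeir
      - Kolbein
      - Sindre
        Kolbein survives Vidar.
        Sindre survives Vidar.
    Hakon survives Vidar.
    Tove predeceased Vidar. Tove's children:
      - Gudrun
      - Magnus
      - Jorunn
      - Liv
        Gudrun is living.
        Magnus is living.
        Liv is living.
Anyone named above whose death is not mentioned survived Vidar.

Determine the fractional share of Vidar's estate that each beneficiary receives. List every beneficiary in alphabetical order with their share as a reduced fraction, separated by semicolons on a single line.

There is no surviving spouse, so the entire estate passes to Vidar's descendants per capita at each generation.
At generation 1 (Dagny, Eirik, Ingeborg, Hakon, Tove) there are 5 shares of (1)/5 = 1/5 each.
Living: Eirik and Hakon — each takes 1/5.
Deceased: Dagny, Ingeborg, and Tove. Their combined 3/5 is pooled and carried to generation 2.
At generation 2 (Solveig, Asgeir, Kolbein, Sindre, Gudrun, Magnus, Jorunn, Liv) there are 8 shares of (3/5)/8 = 3/40 each.
Living: Solveig, Asgeir, Kolbein, Sindre, Gudrun, Magnus, Jorunn, and Liv — each takes 3/40.

Asgeir 3/40; Eirik 1/5; Gudrun 3/40; Hakon 1/5; Jorunn 3/40; Kolbein 3/40; Liv 3/40; Magnus 3/40; Sindre 3/40; Solveig 3/40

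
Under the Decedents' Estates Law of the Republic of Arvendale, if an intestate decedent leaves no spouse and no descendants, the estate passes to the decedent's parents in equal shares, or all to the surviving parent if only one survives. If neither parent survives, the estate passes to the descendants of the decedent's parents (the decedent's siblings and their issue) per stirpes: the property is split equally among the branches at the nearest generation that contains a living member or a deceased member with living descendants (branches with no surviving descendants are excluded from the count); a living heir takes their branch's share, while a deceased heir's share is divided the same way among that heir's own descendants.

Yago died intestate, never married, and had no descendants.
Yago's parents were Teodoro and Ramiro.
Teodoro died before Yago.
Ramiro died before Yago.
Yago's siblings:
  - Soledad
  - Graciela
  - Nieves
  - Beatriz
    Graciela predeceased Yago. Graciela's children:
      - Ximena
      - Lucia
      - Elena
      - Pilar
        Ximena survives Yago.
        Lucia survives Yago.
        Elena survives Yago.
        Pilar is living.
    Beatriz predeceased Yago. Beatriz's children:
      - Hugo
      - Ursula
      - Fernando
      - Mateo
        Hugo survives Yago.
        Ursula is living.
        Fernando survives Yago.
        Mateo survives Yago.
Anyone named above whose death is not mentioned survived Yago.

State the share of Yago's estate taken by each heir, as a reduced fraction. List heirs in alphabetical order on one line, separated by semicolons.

Elena 1/16; Fernando 1/16; Hugo 1/16; Lucia 1/16; Mateo 1/16; Nieves 1/4; Pilar 1/16; Soledad 1/4; Ursula 1/16; Ximena 1/16

Neither parent survives and there are no descendants, so the estate passes to Yago's siblings and their issue per stirpes.
The estate is divided into 4 equal shares of 1/4 among Soledad, Graciela, Nieves, Beatriz.
Soledad is living and takes 1/4.
Graciela predeceased; the 1/4 allotted to Graciela's branch passes to Graciela's issue by representation.
The 1/4 is divided into 4 equal shares of 1/16 among Ximena, Lucia, Elena, Pilar.
Ximena is living and takes 1/16.
Lucia is living and takes 1/16.
Elena is living and takes 1/16.
Pilar is living and takes 1/16.
Nieves is living and takes 1/4.
Beatriz predeceased; the 1/4 allotted to Beatriz's branch passes to Beatriz's issue by representation.
The 1/4 is divided into 4 equal shares of 1/16 among Hugo, Ursula, Fernando, Mateo.
Hugo is living and takes 1/16.
Ursula is living and takes 1/16.
Fernando is living and takes 1/16.
Mateo is living and takes 1/16.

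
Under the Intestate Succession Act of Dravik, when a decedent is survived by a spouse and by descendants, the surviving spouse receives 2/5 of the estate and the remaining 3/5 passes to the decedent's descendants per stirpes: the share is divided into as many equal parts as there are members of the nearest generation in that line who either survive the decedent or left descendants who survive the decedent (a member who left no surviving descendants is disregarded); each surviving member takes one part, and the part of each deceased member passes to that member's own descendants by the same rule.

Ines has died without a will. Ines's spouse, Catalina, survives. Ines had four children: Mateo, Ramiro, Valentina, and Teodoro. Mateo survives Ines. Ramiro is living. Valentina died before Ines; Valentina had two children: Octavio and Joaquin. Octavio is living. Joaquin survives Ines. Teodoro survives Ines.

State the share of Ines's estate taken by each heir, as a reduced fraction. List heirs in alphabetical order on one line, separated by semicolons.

Catalina 2/5; Joaquin 3/40; Mateo 3/20; Octavio 3/40; Ramiro 3/20; Teodoro 3/20

Catalina, as surviving spouse, takes 2/5.
The remaining 3/5 passes to Ines's descendants per stirpes.
The 3/5 is divided into 4 equal shares of 3/20 among Mateo, Ramiro, Valentina, Teodoro.
Mateo is living and takes 3/20.
Ramiro is living and takes 3/20.
Valentina predeceased; the 3/20 allotted to Valentina's branch passes to Valentina's issue by representation.
The 3/20 is divided into 2 equal shares of 3/40 among Octavio, Joaquin.
Octavio is living and takes 3/40.
Joaquin is living and takes 3/40.
Teodoro is living and takes 3/20.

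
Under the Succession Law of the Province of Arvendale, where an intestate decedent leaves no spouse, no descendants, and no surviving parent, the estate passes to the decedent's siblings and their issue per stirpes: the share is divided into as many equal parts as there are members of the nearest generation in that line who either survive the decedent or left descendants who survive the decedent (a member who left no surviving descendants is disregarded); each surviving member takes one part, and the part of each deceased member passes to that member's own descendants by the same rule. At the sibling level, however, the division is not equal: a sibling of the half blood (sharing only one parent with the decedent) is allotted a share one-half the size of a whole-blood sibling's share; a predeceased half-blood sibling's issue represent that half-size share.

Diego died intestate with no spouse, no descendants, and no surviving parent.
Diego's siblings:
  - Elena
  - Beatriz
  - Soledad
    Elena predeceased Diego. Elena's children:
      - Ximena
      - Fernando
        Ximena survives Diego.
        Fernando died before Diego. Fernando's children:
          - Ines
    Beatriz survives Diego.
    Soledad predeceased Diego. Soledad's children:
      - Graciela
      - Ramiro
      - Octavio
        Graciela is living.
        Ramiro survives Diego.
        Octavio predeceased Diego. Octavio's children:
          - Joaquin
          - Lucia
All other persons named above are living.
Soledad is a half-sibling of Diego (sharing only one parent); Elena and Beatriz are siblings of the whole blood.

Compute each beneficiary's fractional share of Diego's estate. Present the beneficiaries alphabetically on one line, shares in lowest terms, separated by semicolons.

Beatriz 2/5; Graciela 1/15; Ines 1/5; Joaquin 1/30; Lucia 1/30; Ramiro 1/15; Ximena 1/5

No spouse, descendants, or parent survives, so the estate passes to Diego's siblings per stirpes.
Half-blood siblings count for one-half the weight of whole-blood siblings at the initial division.
Dividing 1 in proportion to weights (total weight 5/2): Elena (weight 1) → 2/5; Beatriz (weight 1) → 2/5; Soledad (weight 1/2) → 1/5.
Elena predeceased; the 2/5 allotted to Elena's branch passes to Elena's issue by representation.
The 2/5 is divided into 2 equal shares of 1/5 among Ximena, Fernando.
Ximena is living and takes 1/5.
Fernando predeceased; the 1/5 allotted to Fernando's branch passes to Fernando's issue by representation.
Ines is the sole taker at this level and receives the full 1/5.
Beatriz is living and takes 2/5.
Soledad predeceased; the 1/5 allotted to Soledad's branch passes to Soledad's issue by representation.
The 1/5 is divided into 3 equal shares of 1/15 among Graciela, Ramiro, Octavio.
Graciela is living and takes 1/15.
Ramiro is living and takes 1/15.
Octavio predeceased; the 1/15 allotted to Octavio's branch passes to Octavio's issue by representation.
The 1/15 is divided into 2 equal shares of 1/30 among Joaquin, Lucia.
Joaquin is living and takes 1/30.
Lucia is living and takes 1/30.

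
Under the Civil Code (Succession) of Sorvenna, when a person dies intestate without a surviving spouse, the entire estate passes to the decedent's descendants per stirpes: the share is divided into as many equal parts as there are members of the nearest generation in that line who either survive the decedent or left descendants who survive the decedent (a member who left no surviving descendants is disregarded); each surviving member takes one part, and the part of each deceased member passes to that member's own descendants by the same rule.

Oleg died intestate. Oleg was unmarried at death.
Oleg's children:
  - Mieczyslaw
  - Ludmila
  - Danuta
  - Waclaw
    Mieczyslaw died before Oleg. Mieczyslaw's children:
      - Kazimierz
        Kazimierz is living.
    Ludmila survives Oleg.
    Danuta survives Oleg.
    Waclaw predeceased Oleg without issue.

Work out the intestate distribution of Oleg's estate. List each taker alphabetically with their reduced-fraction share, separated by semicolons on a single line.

There is no surviving spouse, so the entire estate passes to Oleg's descendants per stirpes.
Waclaw left no surviving issue, so that branch lapses and is disregarded.
The estate is divided into 3 equal shares of 1/3 among Mieczyslaw, Ludmila, Danuta.
Mieczyslaw predeceased; the 1/3 allotted to Mieczyslaw's branch passes to Mieczyslaw's issue by representation.
Kazimierz is the sole taker at this level and receives the full 1/3.
Ludmila is living and takes 1/3.
Danuta is living and takes 1/3.

Danuta 1/3; Kazimierz 1/3; Ludmila 1/3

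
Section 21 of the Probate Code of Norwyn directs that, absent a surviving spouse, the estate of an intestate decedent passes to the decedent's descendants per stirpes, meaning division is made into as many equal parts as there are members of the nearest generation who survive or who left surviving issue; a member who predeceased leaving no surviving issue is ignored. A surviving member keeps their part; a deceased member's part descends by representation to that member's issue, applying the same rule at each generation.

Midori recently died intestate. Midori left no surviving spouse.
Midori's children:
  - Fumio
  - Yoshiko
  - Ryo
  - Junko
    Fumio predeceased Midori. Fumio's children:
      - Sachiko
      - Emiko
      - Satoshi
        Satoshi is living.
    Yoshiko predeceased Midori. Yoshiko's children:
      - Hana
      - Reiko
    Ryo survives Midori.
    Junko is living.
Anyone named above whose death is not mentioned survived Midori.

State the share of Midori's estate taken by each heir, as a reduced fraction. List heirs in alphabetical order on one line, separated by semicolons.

There is no surviving spouse, so the entire estate passes to Midori's descendants per stirpes.
The estate is divided into 4 equal shares of 1/4 among Fumio, Yoshiko, Ryo, Junko.
Fumio predeceased; the 1/4 allotted to Fumio's branch passes to Fumio's issue by representation.
The 1/4 is divided into 3 equal shares of 1/12 among Sachiko, Emiko, Satoshi.
Sachiko is living and takes 1/12.
Emiko is living and takes 1/12.
Satoshi is living and takes 1/12.
Yoshiko predeceased; the 1/4 allotted to Yoshiko's branch passes to Yoshiko's issue by representation.
The 1/4 is divided into 2 equal shares of 1/8 among Hana, Reiko.
Hana is living and takes 1/8.
Reiko is living and takes 1/8.
Ryo is living and takes 1/4.
Junko is living and takes 1/4.

Emiko 1/12; Hana 1/8; Junko 1/4; Reiko 1/8; Ryo 1/4; Sachiko 1/12; Satoshi 1/12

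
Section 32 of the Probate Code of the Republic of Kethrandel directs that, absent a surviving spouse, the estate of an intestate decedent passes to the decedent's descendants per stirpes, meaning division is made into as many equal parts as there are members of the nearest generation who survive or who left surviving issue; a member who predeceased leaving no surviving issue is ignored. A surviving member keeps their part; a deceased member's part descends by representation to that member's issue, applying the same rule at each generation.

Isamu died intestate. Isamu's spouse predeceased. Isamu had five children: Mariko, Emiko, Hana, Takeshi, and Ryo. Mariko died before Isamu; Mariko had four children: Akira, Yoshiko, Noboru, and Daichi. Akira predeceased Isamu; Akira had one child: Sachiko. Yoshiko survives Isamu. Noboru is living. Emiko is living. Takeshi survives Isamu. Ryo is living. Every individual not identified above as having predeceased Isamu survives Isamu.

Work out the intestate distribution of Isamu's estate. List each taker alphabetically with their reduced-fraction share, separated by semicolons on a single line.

Daichi 1/20; Emiko 1/5; Hana 1/5; Noboru 1/20; Ryo 1/5; Sachiko 1/20; Takeshi 1/5; Yoshiko 1/20

There is no surviving spouse, so the entire estate passes to Isamu's descendants per stirpes.
The estate is divided into 5 equal shares of 1/5 among Mariko, Emiko, Hana, Takeshi, Ryo.
Mariko predeceased; the 1/5 allotted to Mariko's branch passes to Mariko's issue by representation.
The 1/5 is divided into 4 equal shares of 1/20 among Akira, Yoshiko, Noboru, Daichi.
Akira predeceased; the 1/20 allotted to Akira's branch passes to Akira's issue by representation.
Sachiko is the sole taker at this level and receives the full 1/20.
Yoshiko is living and takes 1/20.
Noboru is living and takes 1/20.
Daichi is living and takes 1/20.
Emiko is living and takes 1/5.
Hana is living and takes 1/5.
Takeshi is living and takes 1/5.
Ryo is living and takes 1/5.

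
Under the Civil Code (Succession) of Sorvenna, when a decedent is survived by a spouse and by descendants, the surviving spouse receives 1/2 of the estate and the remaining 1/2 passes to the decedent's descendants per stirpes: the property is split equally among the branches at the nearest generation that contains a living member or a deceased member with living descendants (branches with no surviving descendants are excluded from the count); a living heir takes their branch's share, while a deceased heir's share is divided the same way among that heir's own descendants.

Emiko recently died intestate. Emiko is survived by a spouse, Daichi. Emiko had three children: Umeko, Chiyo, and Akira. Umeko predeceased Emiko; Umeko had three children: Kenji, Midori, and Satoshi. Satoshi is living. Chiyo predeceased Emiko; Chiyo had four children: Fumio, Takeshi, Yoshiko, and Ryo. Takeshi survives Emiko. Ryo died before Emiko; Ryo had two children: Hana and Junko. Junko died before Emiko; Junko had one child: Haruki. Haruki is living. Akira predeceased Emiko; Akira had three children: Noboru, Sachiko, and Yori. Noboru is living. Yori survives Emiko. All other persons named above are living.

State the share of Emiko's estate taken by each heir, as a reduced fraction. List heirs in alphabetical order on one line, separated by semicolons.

Daichi 1/2; Fumio 1/24; Hana 1/48; Haruki 1/48; Kenji 1/18; Midori 1/18; Noboru 1/18; Sachiko 1/18; Satoshi 1/18; Takeshi 1/24; Yori 1/18; Yoshiko 1/24

Daichi, as surviving spouse, takes 1/2.
The remaining 1/2 passes to Emiko's descendants per stirpes.
The 1/2 is divided into 3 equal shares of 1/6 among Umeko, Chiyo, Akira.
Umeko predeceased; the 1/6 allotted to Umeko's branch passes to Umeko's issue by representation.
The 1/6 is divided into 3 equal shares of 1/18 among Kenji, Midori, Satoshi.
Kenji is living and takes 1/18.
Midori is living and takes 1/18.
Satoshi is living and takes 1/18.
Chiyo predeceased; the 1/6 allotted to Chiyo's branch passes to Chiyo's issue by representation.
The 1/6 is divided into 4 equal shares of 1/24 among Fumio, Takeshi, Yoshiko, Ryo.
Fumio is living and takes 1/24.
Takeshi is living and takes 1/24.
Yoshiko is living and takes 1/24.
Ryo predeceased; the 1/24 allotted to Ryo's branch passes to Ryo's issue by representation.
The 1/24 is divided into 2 equal shares of 1/48 among Hana, Junko.
Hana is living and takes 1/48.
Junko predeceased; the 1/48 allotted to Junko's branch passes to Junko's issue by representation.
Haruki is the sole taker at this level and receives the full 1/48.
Akira predeceased; the 1/6 allotted to Akira's branch passes to Akira's issue by representation.
The 1/6 is divided into 3 equal shares of 1/18 among Noboru, Sachiko, Yori.
Noboru is living and takes 1/18.
Sachiko is living and takes 1/18.
Yori is living and takes 1/18.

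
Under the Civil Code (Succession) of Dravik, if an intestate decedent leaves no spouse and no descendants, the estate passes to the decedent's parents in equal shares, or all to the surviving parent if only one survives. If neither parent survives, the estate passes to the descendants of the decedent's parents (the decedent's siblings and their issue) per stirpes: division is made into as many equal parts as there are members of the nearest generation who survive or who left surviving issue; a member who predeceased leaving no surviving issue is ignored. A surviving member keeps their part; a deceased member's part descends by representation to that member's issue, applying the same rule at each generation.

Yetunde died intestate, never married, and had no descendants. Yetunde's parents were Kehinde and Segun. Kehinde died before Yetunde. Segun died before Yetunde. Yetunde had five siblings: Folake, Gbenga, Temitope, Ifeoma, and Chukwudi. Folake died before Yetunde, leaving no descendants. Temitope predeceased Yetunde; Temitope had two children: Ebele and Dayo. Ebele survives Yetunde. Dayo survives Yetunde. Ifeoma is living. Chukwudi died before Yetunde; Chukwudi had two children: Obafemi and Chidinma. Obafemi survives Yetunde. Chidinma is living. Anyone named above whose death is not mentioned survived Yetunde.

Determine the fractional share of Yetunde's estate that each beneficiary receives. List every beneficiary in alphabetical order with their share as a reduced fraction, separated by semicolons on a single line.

Chidinma 1/8; Dayo 1/8; Ebele 1/8; Gbenga 1/4; Ifeoma 1/4; Obafemi 1/8

Neither parent survives and there are no descendants, so the estate passes to Yetunde's siblings and their issue per stirpes.
Folake left no surviving issue, so that branch lapses and is disregarded.
The estate is divided into 4 equal shares of 1/4 among Gbenga, Temitope, Ifeoma, Chukwudi.
Gbenga is living and takes 1/4.
Temitope predeceased; the 1/4 allotted to Temitope's branch passes to Temitope's issue by representation.
The 1/4 is divided into 2 equal shares of 1/8 among Ebele, Dayo.
Ebele is living and takes 1/8.
Dayo is living and takes 1/8.
Ifeoma is living and takes 1/4.
Chukwudi predeceased; the 1/4 allotted to Chukwudi's branch passes to Chukwudi's issue by representation.
The 1/4 is divided into 2 equal shares of 1/8 among Obafemi, Chidinma.
Obafemi is living and takes 1/8.
Chidinma is living and takes 1/8.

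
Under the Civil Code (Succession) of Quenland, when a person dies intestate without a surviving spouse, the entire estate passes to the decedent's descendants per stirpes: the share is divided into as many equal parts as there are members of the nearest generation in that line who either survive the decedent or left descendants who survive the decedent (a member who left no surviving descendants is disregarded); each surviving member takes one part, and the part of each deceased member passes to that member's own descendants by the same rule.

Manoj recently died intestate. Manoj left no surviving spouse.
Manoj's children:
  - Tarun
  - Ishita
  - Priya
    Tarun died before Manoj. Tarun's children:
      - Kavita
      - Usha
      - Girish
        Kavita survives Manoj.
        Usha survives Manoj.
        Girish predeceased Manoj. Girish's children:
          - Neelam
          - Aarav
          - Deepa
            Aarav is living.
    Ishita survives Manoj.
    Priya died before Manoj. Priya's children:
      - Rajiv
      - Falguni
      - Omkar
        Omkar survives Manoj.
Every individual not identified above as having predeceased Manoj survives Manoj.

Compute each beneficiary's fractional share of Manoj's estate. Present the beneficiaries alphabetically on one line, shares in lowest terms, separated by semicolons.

Aarav 1/27; Deepa 1/27; Falguni 1/9; Ishita 1/3; Kavita 1/9; Neelam 1/27; Omkar 1/9; Rajiv 1/9; Usha 1/9

There is no surviving spouse, so the entire estate passes to Manoj's descendants per stirpes.
The estate is divided into 3 equal shares of 1/3 among Tarun, Ishita, Priya.
Tarun predeceased; the 1/3 allotted to Tarun's branch passes to Tarun's issue by representation.
The 1/3 is divided into 3 equal shares of 1/9 among Kavita, Usha, Girish.
Kavita is living and takes 1/9.
Usha is living and takes 1/9.
Girish predeceased; the 1/9 allotted to Girish's branch passes to Girish's issue by representation.
The 1/9 is divided into 3 equal shares of 1/27 among Neelam, Aarav, Deepa.
Neelam is living and takes 1/27.
Aarav is living and takes 1/27.
Deepa is living and takes 1/27.
Ishita is living and takes 1/3.
Priya predeceased; the 1/3 allotted to Priya's branch passes to Priya's issue by representation.
The 1/3 is divided into 3 equal shares of 1/9 among Rajiv, Falguni, Omkar.
Rajiv is living and takes 1/9.
Falguni is living and takes 1/9.
Omkar is living and takes 1/9.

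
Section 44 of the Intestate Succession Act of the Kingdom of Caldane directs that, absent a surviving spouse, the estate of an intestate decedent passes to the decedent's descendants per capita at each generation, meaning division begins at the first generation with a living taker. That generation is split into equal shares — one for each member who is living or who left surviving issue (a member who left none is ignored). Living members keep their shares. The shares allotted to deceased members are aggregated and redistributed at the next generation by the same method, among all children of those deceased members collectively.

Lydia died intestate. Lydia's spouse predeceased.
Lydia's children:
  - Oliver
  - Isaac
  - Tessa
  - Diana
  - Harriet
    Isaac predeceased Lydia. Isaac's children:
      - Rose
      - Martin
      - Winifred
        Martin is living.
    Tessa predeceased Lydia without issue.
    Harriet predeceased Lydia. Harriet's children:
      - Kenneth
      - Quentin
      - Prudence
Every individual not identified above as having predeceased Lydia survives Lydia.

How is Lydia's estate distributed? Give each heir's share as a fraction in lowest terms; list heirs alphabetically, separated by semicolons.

Diana 1/4; Kenneth 1/12; Martin 1/12; Oliver 1/4; Prudence 1/12; Quentin 1/12; Rose 1/12; Winifred 1/12

There is no surviving spouse, so the entire estate passes to Lydia's descendants per capita at each generation.
At generation 1 (Oliver, Isaac, Diana, Harriet) there are 4 shares of (1)/4 = 1/4 each.
Living: Oliver and Diana — each takes 1/4.
Deceased: Isaac and Harriet. Their combined 1/2 is pooled and carried to generation 2.
At generation 2 (Rose, Martin, Winifred, Kenneth, Quentin, Prudence) there are 6 shares of (1/2)/6 = 1/12 each.
Living: Rose, Martin, Winifred, Kenneth, Quentin, and Prudence — each takes 1/12.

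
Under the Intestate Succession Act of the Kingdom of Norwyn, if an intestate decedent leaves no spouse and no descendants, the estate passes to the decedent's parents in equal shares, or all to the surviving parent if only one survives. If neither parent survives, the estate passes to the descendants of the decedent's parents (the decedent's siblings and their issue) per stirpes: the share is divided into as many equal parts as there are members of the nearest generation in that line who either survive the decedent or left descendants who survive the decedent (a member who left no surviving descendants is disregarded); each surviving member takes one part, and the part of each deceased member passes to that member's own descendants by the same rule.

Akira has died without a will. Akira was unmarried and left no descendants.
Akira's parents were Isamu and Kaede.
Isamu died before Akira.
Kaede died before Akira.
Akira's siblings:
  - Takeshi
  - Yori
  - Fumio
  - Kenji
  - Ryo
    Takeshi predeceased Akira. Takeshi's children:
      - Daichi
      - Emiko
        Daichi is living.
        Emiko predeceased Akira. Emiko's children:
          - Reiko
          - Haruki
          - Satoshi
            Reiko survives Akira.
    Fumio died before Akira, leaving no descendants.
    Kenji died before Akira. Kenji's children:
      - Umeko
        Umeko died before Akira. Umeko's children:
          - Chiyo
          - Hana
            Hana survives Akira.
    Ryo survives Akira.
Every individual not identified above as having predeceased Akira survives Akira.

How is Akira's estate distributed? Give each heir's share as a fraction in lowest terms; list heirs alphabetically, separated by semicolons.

Neither parent survives and there are no descendants, so the estate passes to Akira's siblings and their issue per stirpes.
Fumio left no surviving issue, so that branch lapses and is disregarded.
The estate is divided into 4 equal shares of 1/4 among Takeshi, Yori, Kenji, Ryo.
Takeshi predeceased; the 1/4 allotted to Takeshi's branch passes to Takeshi's issue by representation.
The 1/4 is divided into 2 equal shares of 1/8 among Daichi, Emiko.
Daichi is living and takes 1/8.
Emiko predeceased; the 1/8 allotted to Emiko's branch passes to Emiko's issue by representation.
The 1/8 is divided into 3 equal shares of 1/24 among Reiko, Haruki, Satoshi.
Reiko is living and takes 1/24.
Haruki is living and takes 1/24.
Satoshi is living and takes 1/24.
Yori is living and takes 1/4.
Kenji predeceased; the 1/4 allotted to Kenji's branch passes to Kenji's issue by representation.
Umeko's line is the sole branch at this level, so the full 1/4 passes to Umeko's issue by representation.
The 1/4 is divided into 2 equal shares of 1/8 among Chiyo, Hana.
Chiyo is living and takes 1/8.
Hana is living and takes 1/8.
Ryo is living and takes 1/4.

Chiyo 1/8; Daichi 1/8; Hana 1/8; Haruki 1/24; Reiko 1/24; Ryo 1/4; Satoshi 1/24; Yori 1/4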